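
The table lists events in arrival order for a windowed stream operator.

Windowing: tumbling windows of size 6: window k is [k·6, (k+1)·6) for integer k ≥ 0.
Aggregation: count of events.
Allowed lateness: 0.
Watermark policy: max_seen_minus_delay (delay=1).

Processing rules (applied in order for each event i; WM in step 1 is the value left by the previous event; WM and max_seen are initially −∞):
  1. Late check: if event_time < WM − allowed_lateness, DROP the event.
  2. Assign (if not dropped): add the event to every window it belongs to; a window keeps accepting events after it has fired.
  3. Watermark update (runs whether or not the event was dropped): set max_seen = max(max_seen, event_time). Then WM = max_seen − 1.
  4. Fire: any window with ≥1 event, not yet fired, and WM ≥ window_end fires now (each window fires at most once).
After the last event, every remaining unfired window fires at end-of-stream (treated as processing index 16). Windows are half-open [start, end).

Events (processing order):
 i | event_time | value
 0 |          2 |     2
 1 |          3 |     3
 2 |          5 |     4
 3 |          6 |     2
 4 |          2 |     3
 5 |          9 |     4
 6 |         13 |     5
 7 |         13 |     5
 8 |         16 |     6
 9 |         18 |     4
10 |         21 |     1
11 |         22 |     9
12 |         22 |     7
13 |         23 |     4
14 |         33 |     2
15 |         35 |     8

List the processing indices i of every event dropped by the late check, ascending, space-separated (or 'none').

4

i=0 t=2 v=2: → [0,6); WM=1
i=1 t=3 v=3: → [0,6); WM=2
i=2 t=5 v=4: → [0,6); WM=4
i=3 t=6 v=2: → [6,12); WM=5
i=4 t=2 v=3: DROP (t<5-0); WM=5
i=5 t=9 v=4: → [6,12); WM=8; [0,6) fires=3
i=6 t=13 v=5: → [12,18); WM=12; [6,12) fires=2
i=7 t=13 v=5: → [12,18); WM=12
i=8 t=16 v=6: → [12,18); WM=15
i=9 t=18 v=4: → [18,24); WM=17
i=10 t=21 v=1: → [18,24); WM=20; [12,18) fires=3
i=11 t=22 v=9: → [18,24); WM=21
i=12 t=22 v=7: → [18,24); WM=21
i=13 t=23 v=4: → [18,24); WM=22
i=14 t=33 v=2: → [30,36); WM=32; [18,24) fires=5
i=15 t=35 v=8: → [30,36); WM=34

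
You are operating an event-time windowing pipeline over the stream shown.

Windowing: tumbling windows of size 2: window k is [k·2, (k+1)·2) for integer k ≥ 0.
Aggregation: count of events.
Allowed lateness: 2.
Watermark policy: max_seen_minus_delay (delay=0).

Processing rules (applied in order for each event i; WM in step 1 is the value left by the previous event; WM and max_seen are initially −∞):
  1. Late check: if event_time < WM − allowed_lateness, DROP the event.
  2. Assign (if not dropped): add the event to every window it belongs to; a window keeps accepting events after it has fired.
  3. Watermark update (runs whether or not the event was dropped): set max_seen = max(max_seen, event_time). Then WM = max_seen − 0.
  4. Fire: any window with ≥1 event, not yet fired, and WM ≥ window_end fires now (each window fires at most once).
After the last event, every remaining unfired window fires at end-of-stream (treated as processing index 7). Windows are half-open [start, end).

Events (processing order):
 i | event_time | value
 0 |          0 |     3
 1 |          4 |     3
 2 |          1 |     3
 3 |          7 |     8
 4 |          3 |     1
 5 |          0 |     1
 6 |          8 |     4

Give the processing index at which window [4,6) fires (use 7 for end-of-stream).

i=0 t=0 v=3: → [0,2); WM=0
i=1 t=4 v=3: → [4,6); WM=4; [0,2) fires=1
i=2 t=1 v=3: DROP (t<4-2); WM=4
i=3 t=7 v=8: → [6,8); WM=7; [4,6) fires=1
i=4 t=3 v=1: DROP (t<7-2); WM=7
i=5 t=0 v=1: DROP (t<7-2); WM=7
i=6 t=8 v=4: → [8,10); WM=8; [6,8) fires=1

3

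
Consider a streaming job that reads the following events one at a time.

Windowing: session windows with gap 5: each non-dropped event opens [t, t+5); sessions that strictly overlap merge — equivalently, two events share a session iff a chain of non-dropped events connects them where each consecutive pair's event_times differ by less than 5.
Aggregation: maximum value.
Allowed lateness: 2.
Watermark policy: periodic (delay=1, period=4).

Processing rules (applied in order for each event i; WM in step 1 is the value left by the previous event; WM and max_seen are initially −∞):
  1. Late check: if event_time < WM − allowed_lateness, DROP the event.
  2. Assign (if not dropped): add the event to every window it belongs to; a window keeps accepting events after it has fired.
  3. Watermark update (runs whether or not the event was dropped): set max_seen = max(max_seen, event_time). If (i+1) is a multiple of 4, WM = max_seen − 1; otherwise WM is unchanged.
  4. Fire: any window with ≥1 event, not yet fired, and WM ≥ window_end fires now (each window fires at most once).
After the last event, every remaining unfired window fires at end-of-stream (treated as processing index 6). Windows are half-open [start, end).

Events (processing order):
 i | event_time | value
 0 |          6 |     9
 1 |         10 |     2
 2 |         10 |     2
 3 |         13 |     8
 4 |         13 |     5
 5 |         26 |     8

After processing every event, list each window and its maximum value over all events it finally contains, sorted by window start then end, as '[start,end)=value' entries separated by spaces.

i=0 t=6 v=9: → [6,11); WM=−∞
i=1 t=10 v=2: → [6,15); WM=−∞
i=2 t=10 v=2: → [6,15); WM=−∞
i=3 t=13 v=8: → [6,18); WM=12
i=4 t=13 v=5: → [6,18); WM=12
i=5 t=26 v=8: → [26,31); WM=12

[6,18)=9 [26,31)=8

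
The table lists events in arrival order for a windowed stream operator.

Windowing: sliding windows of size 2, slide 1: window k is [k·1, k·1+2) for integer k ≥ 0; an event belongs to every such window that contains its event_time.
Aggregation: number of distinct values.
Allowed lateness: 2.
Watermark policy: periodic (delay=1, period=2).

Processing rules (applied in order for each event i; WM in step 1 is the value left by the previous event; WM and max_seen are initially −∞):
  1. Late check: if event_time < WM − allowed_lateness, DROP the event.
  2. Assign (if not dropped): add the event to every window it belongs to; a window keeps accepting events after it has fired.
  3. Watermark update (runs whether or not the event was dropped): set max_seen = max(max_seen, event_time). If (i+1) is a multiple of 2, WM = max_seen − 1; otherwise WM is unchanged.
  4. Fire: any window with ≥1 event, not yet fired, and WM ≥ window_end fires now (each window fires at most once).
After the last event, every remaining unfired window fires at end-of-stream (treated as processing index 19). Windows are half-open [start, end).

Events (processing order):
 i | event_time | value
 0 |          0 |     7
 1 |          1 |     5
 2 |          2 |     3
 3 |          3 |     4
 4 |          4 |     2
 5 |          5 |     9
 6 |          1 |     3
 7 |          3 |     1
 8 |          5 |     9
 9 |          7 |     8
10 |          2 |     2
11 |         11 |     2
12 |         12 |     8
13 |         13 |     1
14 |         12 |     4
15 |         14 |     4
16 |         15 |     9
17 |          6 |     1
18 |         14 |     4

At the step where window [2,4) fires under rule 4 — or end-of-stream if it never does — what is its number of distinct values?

i=0 t=0 v=7: → [0,2); WM=−∞
i=1 t=1 v=5: → [1,3),[0,2); WM=0
i=2 t=2 v=3: → [2,4),[1,3); WM=0
i=3 t=3 v=4: → [3,5),[2,4); WM=2; [0,2) fires=2
i=4 t=4 v=2: → [4,6),[3,5); WM=2
i=5 t=5 v=9: → [5,7),[4,6); WM=4; [1,3) fires=2 [2,4) fires=2
i=6 t=1 v=3: DROP (t<4-2); WM=4
i=7 t=3 v=1: → [3,5),[2,4); WM=4
i=8 t=5 v=9: → [5,7),[4,6); WM=4
i=9 t=7 v=8: → [7,9),[6,8); WM=6; [3,5) fires=3 [4,6) fires=2
i=10 t=2 v=2: DROP (t<6-2); WM=6
i=11 t=11 v=2: → [11,13),[10,12); WM=10; [5,7) fires=1 [6,8) fires=1 [7,9) fires=1
i=12 t=12 v=8: → [12,14),[11,13); WM=10
i=13 t=13 v=1: → [13,15),[12,14); WM=12; [10,12) fires=1
i=14 t=12 v=4: → [12,14),[11,13); WM=12
i=15 t=14 v=4: → [14,16),[13,15); WM=13; [11,13) fires=3
i=16 t=15 v=9: → [15,17),[14,16); WM=13
i=17 t=6 v=1: DROP (t<13-2); WM=14; [12,14) fires=3
i=18 t=14 v=4: → [14,16),[13,15); WM=14

2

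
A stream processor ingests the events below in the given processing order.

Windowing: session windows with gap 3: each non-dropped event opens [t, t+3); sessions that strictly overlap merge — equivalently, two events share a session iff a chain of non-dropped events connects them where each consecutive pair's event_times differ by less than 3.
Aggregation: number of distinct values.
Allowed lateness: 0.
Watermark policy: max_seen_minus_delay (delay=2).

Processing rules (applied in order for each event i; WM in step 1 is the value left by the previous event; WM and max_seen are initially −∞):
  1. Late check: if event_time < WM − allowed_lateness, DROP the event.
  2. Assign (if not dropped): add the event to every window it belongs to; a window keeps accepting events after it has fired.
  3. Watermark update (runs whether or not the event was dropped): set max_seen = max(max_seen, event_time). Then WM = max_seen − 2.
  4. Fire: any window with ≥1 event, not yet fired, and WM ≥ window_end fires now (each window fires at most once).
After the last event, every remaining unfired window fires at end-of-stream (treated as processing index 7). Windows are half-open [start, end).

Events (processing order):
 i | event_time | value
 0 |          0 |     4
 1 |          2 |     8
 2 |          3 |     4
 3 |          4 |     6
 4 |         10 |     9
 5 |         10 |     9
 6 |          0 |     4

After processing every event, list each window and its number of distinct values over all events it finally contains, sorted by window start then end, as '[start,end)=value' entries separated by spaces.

[0,7)=3 [10,13)=1

i=0 t=0 v=4: → [0,3); WM=-2
i=1 t=2 v=8: → [0,5); WM=0
i=2 t=3 v=4: → [0,6); WM=1
i=3 t=4 v=6: → [0,7); WM=2
i=4 t=10 v=9: → [10,13); WM=8
i=5 t=10 v=9: → [10,13); WM=8
i=6 t=0 v=4: DROP (t<8-0); WM=8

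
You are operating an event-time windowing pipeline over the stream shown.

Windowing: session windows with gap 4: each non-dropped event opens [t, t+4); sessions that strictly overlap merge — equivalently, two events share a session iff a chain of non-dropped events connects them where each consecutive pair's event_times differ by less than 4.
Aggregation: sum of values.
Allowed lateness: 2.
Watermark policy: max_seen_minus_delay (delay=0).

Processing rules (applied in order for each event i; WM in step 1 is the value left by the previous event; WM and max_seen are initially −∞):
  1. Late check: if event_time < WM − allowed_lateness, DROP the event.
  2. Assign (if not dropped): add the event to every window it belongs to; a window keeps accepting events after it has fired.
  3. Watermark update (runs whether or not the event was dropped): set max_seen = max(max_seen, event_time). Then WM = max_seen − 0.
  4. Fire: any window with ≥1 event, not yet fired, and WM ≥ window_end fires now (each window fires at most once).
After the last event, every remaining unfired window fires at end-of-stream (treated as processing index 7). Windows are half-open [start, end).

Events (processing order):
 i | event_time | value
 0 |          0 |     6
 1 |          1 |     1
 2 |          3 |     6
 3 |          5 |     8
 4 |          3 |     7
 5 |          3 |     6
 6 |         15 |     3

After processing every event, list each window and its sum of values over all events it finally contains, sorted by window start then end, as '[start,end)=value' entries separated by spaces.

i=0 t=0 v=6: → [0,4); WM=0
i=1 t=1 v=1: → [0,5); WM=1
i=2 t=3 v=6: → [0,7); WM=3
i=3 t=5 v=8: → [0,9); WM=5
i=4 t=3 v=7: → [0,9); WM=5
i=5 t=3 v=6: → [0,9); WM=5
i=6 t=15 v=3: → [15,19); WM=15

[0,9)=34 [15,19)=3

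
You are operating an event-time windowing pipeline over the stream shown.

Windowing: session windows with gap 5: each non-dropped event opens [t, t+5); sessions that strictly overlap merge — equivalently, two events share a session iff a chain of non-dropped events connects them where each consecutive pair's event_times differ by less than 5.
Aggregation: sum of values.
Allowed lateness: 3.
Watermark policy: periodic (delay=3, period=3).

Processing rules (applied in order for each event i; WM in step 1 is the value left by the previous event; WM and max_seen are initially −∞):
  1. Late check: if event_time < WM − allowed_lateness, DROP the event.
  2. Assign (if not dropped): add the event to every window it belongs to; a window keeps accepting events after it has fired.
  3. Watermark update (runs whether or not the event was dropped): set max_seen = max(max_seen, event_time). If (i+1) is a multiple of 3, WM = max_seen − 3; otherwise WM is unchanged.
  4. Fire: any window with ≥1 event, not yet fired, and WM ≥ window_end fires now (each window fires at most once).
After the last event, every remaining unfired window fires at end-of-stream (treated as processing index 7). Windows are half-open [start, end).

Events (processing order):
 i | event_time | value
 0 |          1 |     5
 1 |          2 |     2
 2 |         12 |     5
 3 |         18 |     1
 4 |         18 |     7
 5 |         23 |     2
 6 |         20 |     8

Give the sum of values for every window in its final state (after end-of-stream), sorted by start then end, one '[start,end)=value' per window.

[1,7)=7 [12,17)=5 [18,28)=18

i=0 t=1 v=5: → [1,6); WM=−∞
i=1 t=2 v=2: → [1,7); WM=−∞
i=2 t=12 v=5: → [12,17); WM=9
i=3 t=18 v=1: → [18,23); WM=9
i=4 t=18 v=7: → [18,23); WM=9
i=5 t=23 v=2: → [23,28); WM=20
i=6 t=20 v=8: → [18,28); WM=20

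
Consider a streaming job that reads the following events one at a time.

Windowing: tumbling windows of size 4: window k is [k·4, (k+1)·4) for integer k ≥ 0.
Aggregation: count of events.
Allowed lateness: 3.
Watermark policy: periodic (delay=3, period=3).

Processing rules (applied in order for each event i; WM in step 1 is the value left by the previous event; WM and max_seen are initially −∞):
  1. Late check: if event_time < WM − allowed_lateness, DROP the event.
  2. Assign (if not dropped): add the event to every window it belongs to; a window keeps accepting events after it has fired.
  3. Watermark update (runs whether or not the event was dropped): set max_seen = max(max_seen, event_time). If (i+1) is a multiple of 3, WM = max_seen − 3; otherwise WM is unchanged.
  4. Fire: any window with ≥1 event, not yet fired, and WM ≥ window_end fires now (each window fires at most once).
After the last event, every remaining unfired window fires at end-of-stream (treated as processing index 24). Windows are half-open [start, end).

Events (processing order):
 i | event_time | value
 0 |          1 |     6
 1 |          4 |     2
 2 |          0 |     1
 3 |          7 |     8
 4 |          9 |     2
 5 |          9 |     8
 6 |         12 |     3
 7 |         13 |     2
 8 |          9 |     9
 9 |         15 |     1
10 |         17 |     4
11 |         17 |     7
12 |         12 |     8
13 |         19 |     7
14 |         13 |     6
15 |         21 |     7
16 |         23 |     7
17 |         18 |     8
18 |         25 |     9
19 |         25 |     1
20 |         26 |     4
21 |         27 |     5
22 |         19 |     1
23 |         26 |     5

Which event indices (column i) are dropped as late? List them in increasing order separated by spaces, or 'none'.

22

i=0 t=1 v=6: → [0,4); WM=−∞
i=1 t=4 v=2: → [4,8); WM=−∞
i=2 t=0 v=1: → [0,4); WM=1
i=3 t=7 v=8: → [4,8); WM=1
i=4 t=9 v=2: → [8,12); WM=1
i=5 t=9 v=8: → [8,12); WM=6; [0,4) fires=2
i=6 t=12 v=3: → [12,16); WM=6
i=7 t=13 v=2: → [12,16); WM=6
i=8 t=9 v=9: → [8,12); WM=10; [4,8) fires=2
i=9 t=15 v=1: → [12,16); WM=10
i=10 t=17 v=4: → [16,20); WM=10
i=11 t=17 v=7: → [16,20); WM=14; [8,12) fires=3
i=12 t=12 v=8: → [12,16); WM=14
i=13 t=19 v=7: → [16,20); WM=14
i=14 t=13 v=6: → [12,16); WM=16; [12,16) fires=5
i=15 t=21 v=7: → [20,24); WM=16
i=16 t=23 v=7: → [20,24); WM=16
i=17 t=18 v=8: → [16,20); WM=20; [16,20) fires=4
i=18 t=25 v=9: → [24,28); WM=20
i=19 t=25 v=1: → [24,28); WM=20
i=20 t=26 v=4: → [24,28); WM=23
i=21 t=27 v=5: → [24,28); WM=23
i=22 t=19 v=1: DROP (t<23-3); WM=23
i=23 t=26 v=5: → [24,28); WM=24; [20,24) fires=2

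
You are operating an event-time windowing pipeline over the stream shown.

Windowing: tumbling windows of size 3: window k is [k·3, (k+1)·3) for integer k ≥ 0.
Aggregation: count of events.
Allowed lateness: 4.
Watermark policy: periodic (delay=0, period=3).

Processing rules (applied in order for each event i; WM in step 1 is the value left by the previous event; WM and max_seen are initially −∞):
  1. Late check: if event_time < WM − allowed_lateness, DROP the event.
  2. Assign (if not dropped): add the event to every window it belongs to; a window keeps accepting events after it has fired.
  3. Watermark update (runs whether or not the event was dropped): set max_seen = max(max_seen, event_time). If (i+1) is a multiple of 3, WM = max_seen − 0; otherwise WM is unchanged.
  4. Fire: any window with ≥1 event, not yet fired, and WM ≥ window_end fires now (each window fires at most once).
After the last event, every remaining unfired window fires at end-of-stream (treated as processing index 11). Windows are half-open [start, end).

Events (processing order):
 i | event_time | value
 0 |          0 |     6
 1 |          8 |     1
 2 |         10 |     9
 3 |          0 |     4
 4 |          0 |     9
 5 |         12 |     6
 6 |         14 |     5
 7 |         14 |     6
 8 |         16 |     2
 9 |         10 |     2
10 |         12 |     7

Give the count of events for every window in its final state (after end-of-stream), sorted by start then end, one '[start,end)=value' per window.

[0,3)=1 [6,9)=1 [9,12)=1 [12,15)=4 [15,18)=1

i=0 t=0 v=6: → [0,3); WM=−∞
i=1 t=8 v=1: → [6,9); WM=−∞
i=2 t=10 v=9: → [9,12); WM=10; [0,3) fires=1 [6,9) fires=1
i=3 t=0 v=4: DROP (t<10-4); WM=10
i=4 t=0 v=9: DROP (t<10-4); WM=10
i=5 t=12 v=6: → [12,15); WM=12; [9,12) fires=1
i=6 t=14 v=5: → [12,15); WM=12
i=7 t=14 v=6: → [12,15); WM=12
i=8 t=16 v=2: → [15,18); WM=16; [12,15) fires=3
i=9 t=10 v=2: DROP (t<16-4); WM=16
i=10 t=12 v=7: → [12,15); WM=16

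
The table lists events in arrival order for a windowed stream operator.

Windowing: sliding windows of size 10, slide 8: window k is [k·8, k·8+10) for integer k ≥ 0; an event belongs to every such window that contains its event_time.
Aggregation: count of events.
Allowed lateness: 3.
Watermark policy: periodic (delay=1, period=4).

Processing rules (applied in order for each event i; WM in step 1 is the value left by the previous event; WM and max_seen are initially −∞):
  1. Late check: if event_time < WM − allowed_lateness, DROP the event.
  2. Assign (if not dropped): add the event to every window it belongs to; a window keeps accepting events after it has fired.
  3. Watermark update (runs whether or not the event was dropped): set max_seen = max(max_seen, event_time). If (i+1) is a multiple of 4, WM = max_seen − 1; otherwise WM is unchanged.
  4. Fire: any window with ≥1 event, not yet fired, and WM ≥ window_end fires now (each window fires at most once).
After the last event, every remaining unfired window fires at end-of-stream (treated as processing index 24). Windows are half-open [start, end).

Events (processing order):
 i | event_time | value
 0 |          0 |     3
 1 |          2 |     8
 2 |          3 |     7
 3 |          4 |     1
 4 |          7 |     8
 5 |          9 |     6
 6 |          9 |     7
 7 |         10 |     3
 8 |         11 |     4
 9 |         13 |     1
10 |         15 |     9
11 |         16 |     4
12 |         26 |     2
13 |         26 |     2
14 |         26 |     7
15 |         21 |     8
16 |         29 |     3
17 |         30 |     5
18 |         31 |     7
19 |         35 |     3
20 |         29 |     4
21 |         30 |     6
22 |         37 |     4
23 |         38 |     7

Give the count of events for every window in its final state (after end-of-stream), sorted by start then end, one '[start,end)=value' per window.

[0,10)=7 [8,18)=7 [16,26)=2 [24,34)=6 [32,42)=3

i=0 t=0 v=3: → [0,10); WM=−∞
i=1 t=2 v=8: → [0,10); WM=−∞
i=2 t=3 v=7: → [0,10); WM=−∞
i=3 t=4 v=1: → [0,10); WM=3
i=4 t=7 v=8: → [0,10); WM=3
i=5 t=9 v=6: → [8,18),[0,10); WM=3
i=6 t=9 v=7: → [8,18),[0,10); WM=3
i=7 t=10 v=3: → [8,18); WM=9
i=8 t=11 v=4: → [8,18); WM=9
i=9 t=13 v=1: → [8,18); WM=9
i=10 t=15 v=9: → [8,18); WM=9
i=11 t=16 v=4: → [16,26),[8,18); WM=15; [0,10) fires=7
i=12 t=26 v=2: → [24,34); WM=15
i=13 t=26 v=2: → [24,34); WM=15
i=14 t=26 v=7: → [24,34); WM=15
i=15 t=21 v=8: → [16,26); WM=25; [8,18) fires=7
i=16 t=29 v=3: → [24,34); WM=25
i=17 t=30 v=5: → [24,34); WM=25
i=18 t=31 v=7: → [24,34); WM=25
i=19 t=35 v=3: → [32,42); WM=34; [16,26) fires=2 [24,34) fires=6
i=20 t=29 v=4: DROP (t<34-3); WM=34
i=21 t=30 v=6: DROP (t<34-3); WM=34
i=22 t=37 v=4: → [32,42); WM=34
i=23 t=38 v=7: → [32,42); WM=37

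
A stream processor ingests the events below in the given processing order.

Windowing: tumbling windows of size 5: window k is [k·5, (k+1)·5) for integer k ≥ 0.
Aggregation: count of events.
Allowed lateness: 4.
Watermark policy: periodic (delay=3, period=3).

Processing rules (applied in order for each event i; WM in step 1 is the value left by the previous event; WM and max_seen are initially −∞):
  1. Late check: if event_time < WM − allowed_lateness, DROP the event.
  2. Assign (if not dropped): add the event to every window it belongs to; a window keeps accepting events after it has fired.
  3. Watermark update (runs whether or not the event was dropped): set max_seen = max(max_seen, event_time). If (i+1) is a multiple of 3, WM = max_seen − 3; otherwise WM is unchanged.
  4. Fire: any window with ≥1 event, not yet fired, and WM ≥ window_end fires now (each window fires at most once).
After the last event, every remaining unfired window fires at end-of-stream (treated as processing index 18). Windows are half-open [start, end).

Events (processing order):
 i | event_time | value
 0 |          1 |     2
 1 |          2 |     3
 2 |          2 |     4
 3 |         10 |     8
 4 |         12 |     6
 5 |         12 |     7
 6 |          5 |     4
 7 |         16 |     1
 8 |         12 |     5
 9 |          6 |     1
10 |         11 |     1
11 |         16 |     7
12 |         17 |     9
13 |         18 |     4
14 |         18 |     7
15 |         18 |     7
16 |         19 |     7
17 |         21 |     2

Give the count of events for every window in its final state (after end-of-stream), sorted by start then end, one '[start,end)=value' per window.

i=0 t=1 v=2: → [0,5); WM=−∞
i=1 t=2 v=3: → [0,5); WM=−∞
i=2 t=2 v=4: → [0,5); WM=-1
i=3 t=10 v=8: → [10,15); WM=-1
i=4 t=12 v=6: → [10,15); WM=-1
i=5 t=12 v=7: → [10,15); WM=9; [0,5) fires=3
i=6 t=5 v=4: → [5,10); WM=9
i=7 t=16 v=1: → [15,20); WM=9
i=8 t=12 v=5: → [10,15); WM=13; [5,10) fires=1
i=9 t=6 v=1: DROP (t<13-4); WM=13
i=10 t=11 v=1: → [10,15); WM=13
i=11 t=16 v=7: → [15,20); WM=13
i=12 t=17 v=9: → [15,20); WM=13
i=13 t=18 v=4: → [15,20); WM=13
i=14 t=18 v=7: → [15,20); WM=15; [10,15) fires=5
i=15 t=18 v=7: → [15,20); WM=15
i=16 t=19 v=7: → [15,20); WM=15
i=17 t=21 v=2: → [20,25); WM=18

[0,5)=3 [5,10)=1 [10,15)=5 [15,20)=7 [20,25)=1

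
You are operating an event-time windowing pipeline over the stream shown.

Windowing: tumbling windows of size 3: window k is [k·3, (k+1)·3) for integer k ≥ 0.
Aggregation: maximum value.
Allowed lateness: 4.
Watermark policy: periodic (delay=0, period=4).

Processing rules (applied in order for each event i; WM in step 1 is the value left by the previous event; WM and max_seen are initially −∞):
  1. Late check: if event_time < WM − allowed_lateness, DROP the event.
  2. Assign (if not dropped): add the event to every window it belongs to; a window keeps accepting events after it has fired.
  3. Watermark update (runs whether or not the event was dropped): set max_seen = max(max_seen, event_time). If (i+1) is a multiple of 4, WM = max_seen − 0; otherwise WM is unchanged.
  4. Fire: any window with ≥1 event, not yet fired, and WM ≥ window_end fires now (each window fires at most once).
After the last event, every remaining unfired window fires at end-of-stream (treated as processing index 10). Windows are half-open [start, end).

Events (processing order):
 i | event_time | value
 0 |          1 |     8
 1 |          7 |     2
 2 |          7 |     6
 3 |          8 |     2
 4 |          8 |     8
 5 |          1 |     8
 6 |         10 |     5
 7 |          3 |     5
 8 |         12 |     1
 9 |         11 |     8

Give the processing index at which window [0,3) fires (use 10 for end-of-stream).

3

i=0 t=1 v=8: → [0,3); WM=−∞
i=1 t=7 v=2: → [6,9); WM=−∞
i=2 t=7 v=6: → [6,9); WM=−∞
i=3 t=8 v=2: → [6,9); WM=8; [0,3) fires=8
i=4 t=8 v=8: → [6,9); WM=8
i=5 t=1 v=8: DROP (t<8-4); WM=8
i=6 t=10 v=5: → [9,12); WM=8
i=7 t=3 v=5: DROP (t<8-4); WM=10; [6,9) fires=8
i=8 t=12 v=1: → [12,15); WM=10
i=9 t=11 v=8: → [9,12); WM=10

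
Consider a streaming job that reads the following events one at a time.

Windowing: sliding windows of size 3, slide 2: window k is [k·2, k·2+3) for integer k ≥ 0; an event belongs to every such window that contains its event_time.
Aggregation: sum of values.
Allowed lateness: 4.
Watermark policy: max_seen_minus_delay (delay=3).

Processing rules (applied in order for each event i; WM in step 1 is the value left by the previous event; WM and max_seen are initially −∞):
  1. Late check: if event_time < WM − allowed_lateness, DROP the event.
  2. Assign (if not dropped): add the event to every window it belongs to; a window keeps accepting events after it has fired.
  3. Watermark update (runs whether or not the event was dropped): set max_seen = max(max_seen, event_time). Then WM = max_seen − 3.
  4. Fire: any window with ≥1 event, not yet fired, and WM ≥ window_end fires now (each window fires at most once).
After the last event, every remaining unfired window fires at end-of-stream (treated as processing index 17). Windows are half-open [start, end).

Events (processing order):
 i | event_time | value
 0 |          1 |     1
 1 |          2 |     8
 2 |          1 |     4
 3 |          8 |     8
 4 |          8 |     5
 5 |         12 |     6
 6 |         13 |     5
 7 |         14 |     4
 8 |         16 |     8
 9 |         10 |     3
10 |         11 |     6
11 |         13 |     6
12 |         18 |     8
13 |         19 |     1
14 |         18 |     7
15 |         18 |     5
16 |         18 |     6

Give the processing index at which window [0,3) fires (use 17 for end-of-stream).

i=0 t=1 v=1: → [0,3); WM=-2
i=1 t=2 v=8: → [2,5),[0,3); WM=-1
i=2 t=1 v=4: → [0,3); WM=-1
i=3 t=8 v=8: → [8,11),[6,9); WM=5; [0,3) fires=13 [2,5) fires=8
i=4 t=8 v=5: → [8,11),[6,9); WM=5
i=5 t=12 v=6: → [12,15),[10,13); WM=9; [6,9) fires=13
i=6 t=13 v=5: → [12,15); WM=10
i=7 t=14 v=4: → [14,17),[12,15); WM=11; [8,11) fires=13
i=8 t=16 v=8: → [16,19),[14,17); WM=13; [10,13) fires=6
i=9 t=10 v=3: → [10,13),[8,11); WM=13
i=10 t=11 v=6: → [10,13); WM=13
i=11 t=13 v=6: → [12,15); WM=13
i=12 t=18 v=8: → [18,21),[16,19); WM=15; [12,15) fires=21
i=13 t=19 v=1: → [18,21); WM=16
i=14 t=18 v=7: → [18,21),[16,19); WM=16
i=15 t=18 v=5: → [18,21),[16,19); WM=16
i=16 t=18 v=6: → [18,21),[16,19); WM=16

3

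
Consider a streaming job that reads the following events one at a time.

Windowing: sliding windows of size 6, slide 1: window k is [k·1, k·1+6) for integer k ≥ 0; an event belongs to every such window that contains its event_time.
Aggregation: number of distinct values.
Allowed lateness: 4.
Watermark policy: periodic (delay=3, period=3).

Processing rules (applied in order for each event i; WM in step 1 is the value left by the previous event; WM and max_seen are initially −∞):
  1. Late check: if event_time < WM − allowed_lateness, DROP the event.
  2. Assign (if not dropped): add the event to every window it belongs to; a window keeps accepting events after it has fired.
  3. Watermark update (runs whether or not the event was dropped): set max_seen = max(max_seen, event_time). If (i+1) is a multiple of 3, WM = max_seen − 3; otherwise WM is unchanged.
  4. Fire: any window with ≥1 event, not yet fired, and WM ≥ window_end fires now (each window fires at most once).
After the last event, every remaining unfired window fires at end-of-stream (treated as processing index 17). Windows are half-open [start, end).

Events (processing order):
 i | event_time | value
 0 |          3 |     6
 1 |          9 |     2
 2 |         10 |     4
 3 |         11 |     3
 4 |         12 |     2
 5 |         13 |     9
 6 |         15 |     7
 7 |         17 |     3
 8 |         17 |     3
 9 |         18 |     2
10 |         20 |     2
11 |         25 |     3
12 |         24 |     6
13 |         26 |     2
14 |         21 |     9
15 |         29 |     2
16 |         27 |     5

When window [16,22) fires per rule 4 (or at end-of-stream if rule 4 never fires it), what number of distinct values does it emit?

2

i=0 t=3 v=6: → [3,9),[2,8),[1,7),[0,6); WM=−∞
i=1 t=9 v=2: → [9,15),[8,14),[7,13),[6,12),[5,11),[4,10); WM=−∞
i=2 t=10 v=4: → [10,16),[9,15),[8,14),[7,13),[6,12),[5,11); WM=7; [0,6) fires=1 [1,7) fires=1
i=3 t=11 v=3: → [11,17),[10,16),[9,15),[8,14),[7,13),[6,12); WM=7
i=4 t=12 v=2: → [12,18),[11,17),[10,16),[9,15),[8,14),[7,13); WM=7
i=5 t=13 v=9: → [13,19),[12,18),[11,17),[10,16),[9,15),[8,14); WM=10; [2,8) fires=1 [3,9) fires=1 [4,10) fires=1
i=6 t=15 v=7: → [15,21),[14,20),[13,19),[12,18),[11,17),[10,16); WM=10
i=7 t=17 v=3: → [17,23),[16,22),[15,21),[14,20),[13,19),[12,18); WM=10
i=8 t=17 v=3: → [17,23),[16,22),[15,21),[14,20),[13,19),[12,18); WM=14; [5,11) fires=2 [6,12) fires=3 [7,13) fires=3 [8,14) fires=4
i=9 t=18 v=2: → [18,24),[17,23),[16,22),[15,21),[14,20),[13,19); WM=14
i=10 t=20 v=2: → [20,26),[19,25),[18,24),[17,23),[16,22),[15,21); WM=14
i=11 t=25 v=3: → [25,31),[24,30),[23,29),[22,28),[21,27),[20,26); WM=22; [9,15) fires=4 [10,16) fires=5 [11,17) fires=4 [12,18) fires=4 [13,19) fires=4 [14,20) fires=3 [15,21) fires=3 [16,22) fires=2
i=12 t=24 v=6: → [24,30),[23,29),[22,28),[21,27),[20,26),[19,25); WM=22
i=13 t=26 v=2: → [26,32),[25,31),[24,30),[23,29),[22,28),[21,27); WM=22
i=14 t=21 v=9: → [21,27),[20,26),[19,25),[18,24),[17,23),[16,22); WM=23; [17,23) fires=3
i=15 t=29 v=2: → [29,35),[28,34),[27,33),[26,32),[25,31),[24,30); WM=23
i=16 t=27 v=5: → [27,33),[26,32),[25,31),[24,30),[23,29),[22,28); WM=23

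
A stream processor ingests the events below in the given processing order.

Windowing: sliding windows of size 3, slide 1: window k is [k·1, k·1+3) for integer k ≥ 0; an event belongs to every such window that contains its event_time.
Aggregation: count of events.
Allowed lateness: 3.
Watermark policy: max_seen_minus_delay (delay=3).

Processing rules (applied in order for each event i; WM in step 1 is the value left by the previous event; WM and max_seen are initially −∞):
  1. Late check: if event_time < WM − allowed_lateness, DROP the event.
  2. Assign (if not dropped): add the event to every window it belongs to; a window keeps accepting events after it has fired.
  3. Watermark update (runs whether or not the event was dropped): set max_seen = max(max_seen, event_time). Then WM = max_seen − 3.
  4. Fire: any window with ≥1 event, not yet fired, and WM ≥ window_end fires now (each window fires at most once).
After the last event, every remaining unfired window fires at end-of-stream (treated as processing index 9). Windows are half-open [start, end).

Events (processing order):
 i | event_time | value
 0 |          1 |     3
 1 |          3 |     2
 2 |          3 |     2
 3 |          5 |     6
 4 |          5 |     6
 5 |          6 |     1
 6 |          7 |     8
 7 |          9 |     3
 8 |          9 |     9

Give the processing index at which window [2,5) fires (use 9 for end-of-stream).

7

i=0 t=1 v=3: → [1,4),[0,3); WM=-2
i=1 t=3 v=2: → [3,6),[2,5),[1,4); WM=0
i=2 t=3 v=2: → [3,6),[2,5),[1,4); WM=0
i=3 t=5 v=6: → [5,8),[4,7),[3,6); WM=2
i=4 t=5 v=6: → [5,8),[4,7),[3,6); WM=2
i=5 t=6 v=1: → [6,9),[5,8),[4,7); WM=3; [0,3) fires=1
i=6 t=7 v=8: → [7,10),[6,9),[5,8); WM=4; [1,4) fires=3
i=7 t=9 v=3: → [9,12),[8,11),[7,10); WM=6; [2,5) fires=2 [3,6) fires=4
i=8 t=9 v=9: → [9,12),[8,11),[7,10); WM=6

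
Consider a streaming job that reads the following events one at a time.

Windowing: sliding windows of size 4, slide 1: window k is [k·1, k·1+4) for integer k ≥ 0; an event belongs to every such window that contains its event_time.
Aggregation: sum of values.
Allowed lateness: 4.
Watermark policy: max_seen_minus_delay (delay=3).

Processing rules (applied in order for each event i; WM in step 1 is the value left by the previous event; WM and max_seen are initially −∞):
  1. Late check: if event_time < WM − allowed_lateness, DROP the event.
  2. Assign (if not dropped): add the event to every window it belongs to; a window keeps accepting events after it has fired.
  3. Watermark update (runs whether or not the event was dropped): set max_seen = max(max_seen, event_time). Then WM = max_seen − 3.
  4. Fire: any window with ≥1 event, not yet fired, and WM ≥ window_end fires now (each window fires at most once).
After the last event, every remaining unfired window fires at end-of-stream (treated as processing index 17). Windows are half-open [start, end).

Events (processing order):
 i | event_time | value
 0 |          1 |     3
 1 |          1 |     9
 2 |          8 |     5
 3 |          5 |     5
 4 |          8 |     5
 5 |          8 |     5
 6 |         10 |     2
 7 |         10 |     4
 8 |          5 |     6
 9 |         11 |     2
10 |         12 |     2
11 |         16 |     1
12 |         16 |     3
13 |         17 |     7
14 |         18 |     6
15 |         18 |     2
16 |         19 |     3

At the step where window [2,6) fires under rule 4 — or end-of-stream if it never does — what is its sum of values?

5

i=0 t=1 v=3: → [1,5),[0,4); WM=-2
i=1 t=1 v=9: → [1,5),[0,4); WM=-2
i=2 t=8 v=5: → [8,12),[7,11),[6,10),[5,9); WM=5; [0,4) fires=12 [1,5) fires=12
i=3 t=5 v=5: → [5,9),[4,8),[3,7),[2,6); WM=5
i=4 t=8 v=5: → [8,12),[7,11),[6,10),[5,9); WM=5
i=5 t=8 v=5: → [8,12),[7,11),[6,10),[5,9); WM=5
i=6 t=10 v=2: → [10,14),[9,13),[8,12),[7,11); WM=7; [2,6) fires=5 [3,7) fires=5
i=7 t=10 v=4: → [10,14),[9,13),[8,12),[7,11); WM=7
i=8 t=5 v=6: → [5,9),[4,8),[3,7),[2,6); WM=7
i=9 t=11 v=2: → [11,15),[10,14),[9,13),[8,12); WM=8; [4,8) fires=11
i=10 t=12 v=2: → [12,16),[11,15),[10,14),[9,13); WM=9; [5,9) fires=26
i=11 t=16 v=1: → [16,20),[15,19),[14,18),[13,17); WM=13; [6,10) fires=15 [7,11) fires=21 [8,12) fires=23 [9,13) fires=10
i=12 t=16 v=3: → [16,20),[15,19),[14,18),[13,17); WM=13
i=13 t=17 v=7: → [17,21),[16,20),[15,19),[14,18); WM=14; [10,14) fires=10
i=14 t=18 v=6: → [18,22),[17,21),[16,20),[15,19); WM=15; [11,15) fires=4
i=15 t=18 v=2: → [18,22),[17,21),[16,20),[15,19); WM=15
i=16 t=19 v=3: → [19,23),[18,22),[17,21),[16,20); WM=16; [12,16) fires=2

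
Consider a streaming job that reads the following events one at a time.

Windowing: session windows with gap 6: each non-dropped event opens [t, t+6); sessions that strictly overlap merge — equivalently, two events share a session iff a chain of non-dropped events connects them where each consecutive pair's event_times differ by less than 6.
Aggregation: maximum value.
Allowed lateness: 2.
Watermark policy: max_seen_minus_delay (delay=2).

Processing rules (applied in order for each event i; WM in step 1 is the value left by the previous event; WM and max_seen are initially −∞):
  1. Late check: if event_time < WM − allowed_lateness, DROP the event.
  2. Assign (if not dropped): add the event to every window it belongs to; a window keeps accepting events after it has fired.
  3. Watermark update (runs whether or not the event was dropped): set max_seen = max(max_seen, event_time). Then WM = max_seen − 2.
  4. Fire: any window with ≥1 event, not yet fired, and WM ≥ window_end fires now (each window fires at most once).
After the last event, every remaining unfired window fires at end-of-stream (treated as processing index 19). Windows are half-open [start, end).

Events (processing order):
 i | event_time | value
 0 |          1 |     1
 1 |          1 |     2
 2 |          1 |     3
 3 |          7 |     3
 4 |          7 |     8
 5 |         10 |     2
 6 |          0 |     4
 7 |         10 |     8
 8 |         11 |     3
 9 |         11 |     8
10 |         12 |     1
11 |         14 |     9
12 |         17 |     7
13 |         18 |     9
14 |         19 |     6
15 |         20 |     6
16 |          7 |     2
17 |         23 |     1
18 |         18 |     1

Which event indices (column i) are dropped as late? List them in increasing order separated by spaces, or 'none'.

i=0 t=1 v=1: → [1,7); WM=-1
i=1 t=1 v=2: → [1,7); WM=-1
i=2 t=1 v=3: → [1,7); WM=-1
i=3 t=7 v=3: → [7,13); WM=5
i=4 t=7 v=8: → [7,13); WM=5
i=5 t=10 v=2: → [7,16); WM=8
i=6 t=0 v=4: DROP (t<8-2); WM=8
i=7 t=10 v=8: → [7,16); WM=8
i=8 t=11 v=3: → [7,17); WM=9
i=9 t=11 v=8: → [7,17); WM=9
i=10 t=12 v=1: → [7,18); WM=10
i=11 t=14 v=9: → [7,20); WM=12
i=12 t=17 v=7: → [7,23); WM=15
i=13 t=18 v=9: → [7,24); WM=16
i=14 t=19 v=6: → [7,25); WM=17
i=15 t=20 v=6: → [7,26); WM=18
i=16 t=7 v=2: DROP (t<18-2); WM=18
i=17 t=23 v=1: → [7,29); WM=21
i=18 t=18 v=1: DROP (t<21-2); WM=21

6 16 18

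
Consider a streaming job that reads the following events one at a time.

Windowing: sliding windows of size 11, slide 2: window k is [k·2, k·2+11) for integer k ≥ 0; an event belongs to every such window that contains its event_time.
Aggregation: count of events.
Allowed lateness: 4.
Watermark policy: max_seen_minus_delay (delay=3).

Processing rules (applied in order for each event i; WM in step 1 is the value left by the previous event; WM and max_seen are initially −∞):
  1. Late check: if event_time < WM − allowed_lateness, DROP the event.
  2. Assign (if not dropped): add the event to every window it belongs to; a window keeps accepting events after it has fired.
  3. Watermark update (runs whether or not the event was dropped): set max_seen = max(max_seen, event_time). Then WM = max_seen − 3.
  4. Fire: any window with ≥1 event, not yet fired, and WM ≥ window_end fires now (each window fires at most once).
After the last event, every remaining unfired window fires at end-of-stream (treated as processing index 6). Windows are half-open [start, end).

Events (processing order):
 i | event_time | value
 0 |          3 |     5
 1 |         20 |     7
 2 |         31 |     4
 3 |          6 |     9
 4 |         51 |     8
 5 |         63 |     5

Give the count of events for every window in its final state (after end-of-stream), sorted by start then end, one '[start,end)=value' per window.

[0,11)=1 [2,13)=1 [10,21)=1 [12,23)=1 [14,25)=1 [16,27)=1 [18,29)=1 [20,31)=1 [22,33)=1 [24,35)=1 [26,37)=1 [28,39)=1 [30,41)=1 [42,53)=1 [44,55)=1 [46,57)=1 [48,59)=1 [50,61)=1 [54,65)=1 [56,67)=1 [58,69)=1 [60,71)=1 [62,73)=1

i=0 t=3 v=5: → [2,13),[0,11); WM=0
i=1 t=20 v=7: → [20,31),[18,29),[16,27),[14,25),[12,23),[10,21); WM=17; [0,11) fires=1 [2,13) fires=1
i=2 t=31 v=4: → [30,41),[28,39),[26,37),[24,35),[22,33); WM=28; [10,21) fires=1 [12,23) fires=1 [14,25) fires=1 [16,27) fires=1
i=3 t=6 v=9: DROP (t<28-4); WM=28
i=4 t=51 v=8: → [50,61),[48,59),[46,57),[44,55),[42,53); WM=48; [18,29) fires=1 [20,31) fires=1 [22,33) fires=1 [24,35) fires=1 [26,37) fires=1 [28,39) fires=1 [30,41) fires=1
i=5 t=63 v=5: → [62,73),[60,71),[58,69),[56,67),[54,65); WM=60; [42,53) fires=1 [44,55) fires=1 [46,57) fires=1 [48,59) fires=1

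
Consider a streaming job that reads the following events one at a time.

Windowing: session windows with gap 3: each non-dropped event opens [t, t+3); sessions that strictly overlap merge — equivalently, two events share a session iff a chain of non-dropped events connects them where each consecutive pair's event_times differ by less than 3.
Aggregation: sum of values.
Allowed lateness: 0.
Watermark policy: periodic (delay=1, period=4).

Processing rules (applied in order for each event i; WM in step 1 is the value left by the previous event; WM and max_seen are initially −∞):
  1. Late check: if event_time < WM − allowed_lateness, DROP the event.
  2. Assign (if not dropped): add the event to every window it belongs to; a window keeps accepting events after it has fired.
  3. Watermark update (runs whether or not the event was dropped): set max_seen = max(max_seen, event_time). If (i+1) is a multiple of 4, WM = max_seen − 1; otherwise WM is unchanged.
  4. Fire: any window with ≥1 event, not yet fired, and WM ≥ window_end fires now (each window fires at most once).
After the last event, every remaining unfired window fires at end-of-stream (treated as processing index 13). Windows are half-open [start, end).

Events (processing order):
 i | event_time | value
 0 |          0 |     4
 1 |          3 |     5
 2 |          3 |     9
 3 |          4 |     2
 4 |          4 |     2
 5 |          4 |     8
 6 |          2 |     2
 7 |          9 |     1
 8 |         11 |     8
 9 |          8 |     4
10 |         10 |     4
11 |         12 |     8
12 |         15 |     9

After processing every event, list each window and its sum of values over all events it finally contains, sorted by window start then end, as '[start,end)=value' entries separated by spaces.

i=0 t=0 v=4: → [0,3); WM=−∞
i=1 t=3 v=5: → [3,6); WM=−∞
i=2 t=3 v=9: → [3,6); WM=−∞
i=3 t=4 v=2: → [3,7); WM=3
i=4 t=4 v=2: → [3,7); WM=3
i=5 t=4 v=8: → [3,7); WM=3
i=6 t=2 v=2: DROP (t<3-0); WM=3
i=7 t=9 v=1: → [9,12); WM=8
i=8 t=11 v=8: → [9,14); WM=8
i=9 t=8 v=4: → [8,14); WM=8
i=10 t=10 v=4: → [8,14); WM=8
i=11 t=12 v=8: → [8,15); WM=11
i=12 t=15 v=9: → [15,18); WM=11

[0,3)=4 [3,7)=26 [8,15)=25 [15,18)=9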